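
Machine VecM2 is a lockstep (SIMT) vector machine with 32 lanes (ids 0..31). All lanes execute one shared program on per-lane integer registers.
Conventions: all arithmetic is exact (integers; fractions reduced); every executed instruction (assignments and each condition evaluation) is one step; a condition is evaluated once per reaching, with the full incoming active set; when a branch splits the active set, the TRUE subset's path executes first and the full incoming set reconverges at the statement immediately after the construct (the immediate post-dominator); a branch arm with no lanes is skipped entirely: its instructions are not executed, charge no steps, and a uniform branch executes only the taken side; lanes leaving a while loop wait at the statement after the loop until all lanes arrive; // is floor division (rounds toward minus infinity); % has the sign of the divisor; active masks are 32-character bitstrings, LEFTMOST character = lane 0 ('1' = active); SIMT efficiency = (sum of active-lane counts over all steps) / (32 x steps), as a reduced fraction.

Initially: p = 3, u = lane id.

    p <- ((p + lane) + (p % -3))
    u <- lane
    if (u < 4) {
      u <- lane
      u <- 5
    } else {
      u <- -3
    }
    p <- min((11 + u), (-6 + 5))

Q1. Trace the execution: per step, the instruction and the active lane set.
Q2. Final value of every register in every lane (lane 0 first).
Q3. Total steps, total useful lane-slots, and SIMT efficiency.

step 0: p <- ((p + lane) + (p % -3)) 11111111111111111111111111111111
step 1: u <- lane                    11111111111111111111111111111111
step 2: eval (u < 4)                 11111111111111111111111111111111
step 3: u <- lane                    11110000000000000000000000000000
step 4: u <- 5                       11110000000000000000000000000000
step 5: u <- -3                      00001111111111111111111111111111
step 6: p <- min((11 + u), (-6 + 5)) 11111111111111111111111111111111

Answer: 7 steps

p: -1,-1,-1,-1,-1,-1,-1,-1,-1,-1,-1,-1,-1,-1,-1,-1,-1,-1,-1,-1,-1,-1,-1,-1,-1,-1,-1,-1,-1,-1,-1,-1
u: 5,5,5,5,-3,-3,-3,-3,-3,-3,-3,-3,-3,-3,-3,-3,-3,-3,-3,-3,-3,-3,-3,-3,-3,-3,-3,-3,-3,-3,-3,-3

steps = 7; useful = 164; efficiency = 164/224 = 41/56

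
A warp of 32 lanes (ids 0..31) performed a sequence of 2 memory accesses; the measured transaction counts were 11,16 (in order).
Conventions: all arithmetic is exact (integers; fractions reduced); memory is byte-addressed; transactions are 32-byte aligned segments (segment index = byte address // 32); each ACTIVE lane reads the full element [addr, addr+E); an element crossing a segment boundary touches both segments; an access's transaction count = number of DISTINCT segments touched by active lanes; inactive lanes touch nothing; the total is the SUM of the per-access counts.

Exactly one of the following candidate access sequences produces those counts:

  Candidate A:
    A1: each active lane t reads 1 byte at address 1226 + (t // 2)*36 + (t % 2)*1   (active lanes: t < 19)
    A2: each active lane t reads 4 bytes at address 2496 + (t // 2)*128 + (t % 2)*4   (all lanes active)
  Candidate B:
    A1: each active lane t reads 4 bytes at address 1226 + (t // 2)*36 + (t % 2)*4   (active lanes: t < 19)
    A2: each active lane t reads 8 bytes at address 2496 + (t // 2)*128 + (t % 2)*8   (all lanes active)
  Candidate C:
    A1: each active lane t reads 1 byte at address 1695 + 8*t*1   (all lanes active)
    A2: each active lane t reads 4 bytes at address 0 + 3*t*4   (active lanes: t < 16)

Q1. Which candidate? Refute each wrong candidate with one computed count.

A: A1 gives 10 transactions, not 11
C: A1 gives 9 transactions, not 11
B: all counts match (11,16)

Answer: B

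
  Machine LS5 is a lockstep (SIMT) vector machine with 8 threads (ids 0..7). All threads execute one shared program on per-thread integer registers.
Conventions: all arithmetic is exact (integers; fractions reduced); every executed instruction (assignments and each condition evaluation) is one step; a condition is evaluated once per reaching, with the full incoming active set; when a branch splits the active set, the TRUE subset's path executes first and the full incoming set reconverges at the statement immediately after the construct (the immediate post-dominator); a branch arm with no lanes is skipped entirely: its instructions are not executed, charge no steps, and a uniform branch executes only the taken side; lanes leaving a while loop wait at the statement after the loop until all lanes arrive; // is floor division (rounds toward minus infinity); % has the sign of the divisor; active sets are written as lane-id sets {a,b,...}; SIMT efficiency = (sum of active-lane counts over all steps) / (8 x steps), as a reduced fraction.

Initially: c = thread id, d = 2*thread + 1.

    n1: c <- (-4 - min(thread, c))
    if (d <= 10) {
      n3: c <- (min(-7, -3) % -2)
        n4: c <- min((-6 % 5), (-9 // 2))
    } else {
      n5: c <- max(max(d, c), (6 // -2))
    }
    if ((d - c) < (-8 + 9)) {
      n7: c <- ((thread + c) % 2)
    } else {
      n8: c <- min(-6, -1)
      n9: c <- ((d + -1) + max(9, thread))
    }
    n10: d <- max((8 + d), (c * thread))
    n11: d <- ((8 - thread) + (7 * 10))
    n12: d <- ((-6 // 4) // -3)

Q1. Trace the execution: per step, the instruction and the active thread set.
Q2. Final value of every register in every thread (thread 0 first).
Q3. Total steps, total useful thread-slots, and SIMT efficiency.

step 0: c <- (-4 - min(thread, c))   {0,1,2,3,4,5,6,7}
step 1: eval (d <= 10)               {0,1,2,3,4,5,6,7}
step 2: c <- (min(-7, -3) % -2)      {0,1,2,3,4}
step 3: c <- min((-6 % 5), (-9 // 2)) {0,1,2,3,4}
step 4: c <- max(max(d, c), (6 // -2)) {5,6,7}
step 5: eval ((d - c) < (-8 + 9))    {0,1,2,3,4,5,6,7}
step 6: c <- ((thread + c) % 2)      {5,6,7}
step 7: c <- min(-6, -1)             {0,1,2,3,4}
step 8: c <- ((d + -1) + max(9, thread)) {0,1,2,3,4}
step 9: d <- max((8 + d), (c * thread)) {0,1,2,3,4,5,6,7}
step 10: d <- ((8 - thread) + (7 * 10)) {0,1,2,3,4,5,6,7}
step 11: d <- ((-6 // 4) // -3)       {0,1,2,3,4,5,6,7}

Answer: 12 steps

c: 9,11,13,15,17,0,1,0
d: 0,0,0,0,0,0,0,0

steps = 12; useful = 74; efficiency = 74/96 = 37/48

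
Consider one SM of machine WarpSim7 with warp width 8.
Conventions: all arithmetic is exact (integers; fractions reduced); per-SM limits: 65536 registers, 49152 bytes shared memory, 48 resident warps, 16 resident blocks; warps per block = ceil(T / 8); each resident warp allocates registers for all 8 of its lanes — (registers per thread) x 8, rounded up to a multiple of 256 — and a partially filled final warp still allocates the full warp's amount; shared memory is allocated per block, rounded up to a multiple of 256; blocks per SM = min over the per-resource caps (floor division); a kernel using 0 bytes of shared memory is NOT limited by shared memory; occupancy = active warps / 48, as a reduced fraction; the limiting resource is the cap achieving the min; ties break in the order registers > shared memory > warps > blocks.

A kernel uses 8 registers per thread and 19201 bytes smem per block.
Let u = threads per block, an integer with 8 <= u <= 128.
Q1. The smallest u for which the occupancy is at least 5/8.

Answer: u = 113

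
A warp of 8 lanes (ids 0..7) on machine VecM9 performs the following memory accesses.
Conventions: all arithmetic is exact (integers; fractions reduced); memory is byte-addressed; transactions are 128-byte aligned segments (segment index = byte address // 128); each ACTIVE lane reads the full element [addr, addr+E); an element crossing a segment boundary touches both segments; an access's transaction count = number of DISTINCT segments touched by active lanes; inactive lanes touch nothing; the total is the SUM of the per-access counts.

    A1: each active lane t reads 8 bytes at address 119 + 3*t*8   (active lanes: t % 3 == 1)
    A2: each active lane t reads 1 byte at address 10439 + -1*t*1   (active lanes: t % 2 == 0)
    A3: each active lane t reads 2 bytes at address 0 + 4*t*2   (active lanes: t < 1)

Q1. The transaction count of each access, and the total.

A1: 2 transactions
A2: 1 transaction
A3: 1 transaction

Answer: 2,1,1; total 4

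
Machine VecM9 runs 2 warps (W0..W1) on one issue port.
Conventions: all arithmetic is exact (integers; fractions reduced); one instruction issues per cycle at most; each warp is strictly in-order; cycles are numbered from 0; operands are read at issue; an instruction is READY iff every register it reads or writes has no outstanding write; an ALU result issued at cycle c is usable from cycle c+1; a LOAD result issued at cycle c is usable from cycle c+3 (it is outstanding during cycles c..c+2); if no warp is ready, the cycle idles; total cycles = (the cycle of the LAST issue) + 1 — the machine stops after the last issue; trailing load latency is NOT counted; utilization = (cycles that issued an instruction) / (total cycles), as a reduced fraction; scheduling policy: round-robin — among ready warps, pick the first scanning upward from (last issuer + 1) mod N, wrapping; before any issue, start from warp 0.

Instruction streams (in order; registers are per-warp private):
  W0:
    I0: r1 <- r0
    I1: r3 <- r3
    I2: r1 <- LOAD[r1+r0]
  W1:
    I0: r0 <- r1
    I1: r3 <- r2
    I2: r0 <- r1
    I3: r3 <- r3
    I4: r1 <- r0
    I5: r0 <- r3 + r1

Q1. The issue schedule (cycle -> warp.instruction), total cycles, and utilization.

cycle 0: W0.I0
cycle 1: W1.I0
cycle 2: W0.I1
cycle 3: W1.I1
cycle 4: W0.I2
cycle 5: W1.I2
cycle 6: W1.I3
cycle 7: W1.I4
cycle 8: W1.I5

Answer: 9 cycles, utilization 1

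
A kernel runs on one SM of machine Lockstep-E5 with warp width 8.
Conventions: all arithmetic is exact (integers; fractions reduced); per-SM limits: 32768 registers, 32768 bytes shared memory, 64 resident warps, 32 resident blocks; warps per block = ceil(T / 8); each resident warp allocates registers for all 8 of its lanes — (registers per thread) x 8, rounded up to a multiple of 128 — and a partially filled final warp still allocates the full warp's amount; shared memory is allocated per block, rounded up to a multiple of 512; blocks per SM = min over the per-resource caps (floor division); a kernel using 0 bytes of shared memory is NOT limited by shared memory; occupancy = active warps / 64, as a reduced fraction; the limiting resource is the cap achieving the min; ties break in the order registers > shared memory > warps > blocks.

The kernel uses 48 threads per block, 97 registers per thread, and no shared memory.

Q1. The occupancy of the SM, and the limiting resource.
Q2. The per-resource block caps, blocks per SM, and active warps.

Answer: occupancy 9/16, limited by registers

registers: 6 blocks
shared memory: no limit (kernel uses none)
warps: 10 blocks
blocks: 32 blocks

Answer: 6 blocks, 36 active warps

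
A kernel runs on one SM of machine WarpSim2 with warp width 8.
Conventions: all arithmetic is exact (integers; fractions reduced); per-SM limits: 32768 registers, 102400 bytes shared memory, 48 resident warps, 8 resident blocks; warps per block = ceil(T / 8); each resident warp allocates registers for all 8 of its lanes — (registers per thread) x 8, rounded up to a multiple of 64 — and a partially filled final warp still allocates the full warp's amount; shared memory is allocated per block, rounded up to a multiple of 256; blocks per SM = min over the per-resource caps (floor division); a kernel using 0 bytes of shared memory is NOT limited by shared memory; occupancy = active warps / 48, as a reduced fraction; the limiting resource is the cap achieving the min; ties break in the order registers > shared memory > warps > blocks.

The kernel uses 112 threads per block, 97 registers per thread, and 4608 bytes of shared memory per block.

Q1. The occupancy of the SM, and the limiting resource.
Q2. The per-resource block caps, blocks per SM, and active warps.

Answer: occupancy 7/12, limited by registers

registers: 2 blocks
shared memory: 22 blocks
warps: 3 blocks
blocks: 8 blocks

Answer: 2 blocks, 28 active warps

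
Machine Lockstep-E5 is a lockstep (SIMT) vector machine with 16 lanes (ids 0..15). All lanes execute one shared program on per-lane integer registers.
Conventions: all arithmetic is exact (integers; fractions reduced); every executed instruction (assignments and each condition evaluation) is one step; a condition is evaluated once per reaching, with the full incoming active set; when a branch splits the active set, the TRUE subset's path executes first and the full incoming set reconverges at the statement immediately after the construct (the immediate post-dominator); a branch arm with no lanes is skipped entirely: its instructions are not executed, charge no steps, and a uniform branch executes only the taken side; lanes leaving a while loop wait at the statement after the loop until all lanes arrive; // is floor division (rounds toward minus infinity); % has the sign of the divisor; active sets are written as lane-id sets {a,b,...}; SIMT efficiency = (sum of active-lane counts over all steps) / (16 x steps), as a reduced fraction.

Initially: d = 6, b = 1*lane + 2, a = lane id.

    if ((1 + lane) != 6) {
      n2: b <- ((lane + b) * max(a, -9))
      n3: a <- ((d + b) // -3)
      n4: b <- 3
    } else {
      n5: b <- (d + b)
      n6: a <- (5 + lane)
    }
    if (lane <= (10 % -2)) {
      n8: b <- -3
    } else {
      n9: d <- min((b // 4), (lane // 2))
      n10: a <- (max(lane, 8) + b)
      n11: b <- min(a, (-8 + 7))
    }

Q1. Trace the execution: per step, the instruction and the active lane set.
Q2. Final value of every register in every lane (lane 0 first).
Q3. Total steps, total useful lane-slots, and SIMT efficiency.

step 0: eval ((1 + lane) != 6)       {0,1,2,3,4,5,6,7,8,9,10,11,12,13,14,15}
step 1: b <- ((lane + b) * max(a, -9)) {0,1,2,3,4,6,7,8,9,10,11,12,13,14,15}
step 2: a <- ((d + b) // -3)         {0,1,2,3,4,6,7,8,9,10,11,12,13,14,15}
step 3: b <- 3                       {0,1,2,3,4,6,7,8,9,10,11,12,13,14,15}
step 4: b <- (d + b)                 {5}
step 5: a <- (5 + lane)              {5}
step 6: eval (lane <= (10 % -2))     {0,1,2,3,4,5,6,7,8,9,10,11,12,13,14,15}
step 7: b <- -3                      {0}
step 8: d <- min((b // 4), (lane // 2)) {1,2,3,4,5,6,7,8,9,10,11,12,13,14,15}
step 9: a <- (max(lane, 8) + b)      {1,2,3,4,5,6,7,8,9,10,11,12,13,14,15}
step 10: b <- min(a, (-8 + 7))        {1,2,3,4,5,6,7,8,9,10,11,12,13,14,15}

Answer: 11 steps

d: 6,0,0,0,0,2,0,0,0,0,0,0,0,0,0,0
b: -3,-1,-1,-1,-1,-1,-1,-1,-1,-1,-1,-1,-1,-1,-1,-1
a: -2,11,11,11,11,21,11,11,11,12,13,14,15,16,17,18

steps = 11; useful = 125; efficiency = 125/176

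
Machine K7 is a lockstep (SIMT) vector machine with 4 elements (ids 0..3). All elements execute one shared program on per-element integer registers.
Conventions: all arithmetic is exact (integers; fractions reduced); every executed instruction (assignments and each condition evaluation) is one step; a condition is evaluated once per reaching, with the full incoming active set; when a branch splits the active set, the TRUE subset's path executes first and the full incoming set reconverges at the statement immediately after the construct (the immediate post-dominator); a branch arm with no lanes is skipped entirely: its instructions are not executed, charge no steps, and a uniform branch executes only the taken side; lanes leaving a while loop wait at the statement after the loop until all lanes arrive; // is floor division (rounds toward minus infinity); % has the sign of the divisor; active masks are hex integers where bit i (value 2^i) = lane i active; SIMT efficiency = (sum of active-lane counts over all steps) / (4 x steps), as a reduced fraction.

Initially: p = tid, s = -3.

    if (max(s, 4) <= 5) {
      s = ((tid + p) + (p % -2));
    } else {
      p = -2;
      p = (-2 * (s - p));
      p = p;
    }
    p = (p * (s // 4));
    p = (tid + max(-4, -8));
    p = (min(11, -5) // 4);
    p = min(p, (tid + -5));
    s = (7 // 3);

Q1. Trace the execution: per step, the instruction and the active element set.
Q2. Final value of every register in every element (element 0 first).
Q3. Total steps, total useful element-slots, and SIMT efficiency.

step 0: eval (max(s, 4) <= 5)        0xf
step 1: s <- ((tid + p) + (p % -2))  0xf
step 2: p <- (p * (s // 4))          0xf
step 3: p <- (tid + max(-4, -8))     0xf
step 4: p <- (min(11, -5) // 4)      0xf
step 5: p <- min(p, (tid + -5))      0xf
step 6: s <- (7 // 3)                0xf

Answer: 7 steps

p: -5,-4,-3,-2
s: 2,2,2,2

steps = 7; useful = 28; efficiency = 28/28 = 1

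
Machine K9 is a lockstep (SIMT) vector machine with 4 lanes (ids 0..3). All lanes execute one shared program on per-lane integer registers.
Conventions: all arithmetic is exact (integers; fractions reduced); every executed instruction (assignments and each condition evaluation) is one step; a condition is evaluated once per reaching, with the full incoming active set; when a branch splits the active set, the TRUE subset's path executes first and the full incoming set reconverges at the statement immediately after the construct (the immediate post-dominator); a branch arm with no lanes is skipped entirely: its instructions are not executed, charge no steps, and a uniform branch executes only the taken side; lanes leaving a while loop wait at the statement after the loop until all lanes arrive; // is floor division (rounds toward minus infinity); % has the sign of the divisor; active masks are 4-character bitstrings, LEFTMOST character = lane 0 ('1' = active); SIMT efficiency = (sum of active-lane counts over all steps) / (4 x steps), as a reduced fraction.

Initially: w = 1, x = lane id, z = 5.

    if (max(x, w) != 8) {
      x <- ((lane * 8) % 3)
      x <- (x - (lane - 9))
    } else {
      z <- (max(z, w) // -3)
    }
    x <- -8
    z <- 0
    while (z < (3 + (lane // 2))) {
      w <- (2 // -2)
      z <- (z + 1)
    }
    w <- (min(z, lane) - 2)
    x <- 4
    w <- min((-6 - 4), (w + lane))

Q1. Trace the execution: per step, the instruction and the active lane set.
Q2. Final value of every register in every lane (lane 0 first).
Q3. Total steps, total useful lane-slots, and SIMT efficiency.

step 0: eval (max(x, w) != 8)        1111
step 1: x <- ((lane * 8) % 3)        1111
step 2: x <- (x - (lane - 9))        1111
step 3: x <- -8                      1111
step 4: z <- 0                       1111
step 5: eval (z < (3 + (lane // 2))) 1111
step 6: w <- (2 // -2)               1111
step 7: z <- (z + 1)                 1111
step 8: eval (z < (3 + (lane // 2))) 1111
step 9: w <- (2 // -2)               1111
step 10: z <- (z + 1)                 1111
step 11: eval (z < (3 + (lane // 2))) 1111
step 12: w <- (2 // -2)               1111
step 13: z <- (z + 1)                 1111
step 14: eval (z < (3 + (lane // 2))) 1111
step 15: w <- (2 // -2)               0011
step 16: z <- (z + 1)                 0011
step 17: eval (z < (3 + (lane // 2))) 0011
step 18: w <- (min(z, lane) - 2)      1111
step 19: x <- 4                       1111
step 20: w <- min((-6 - 4), (w + lane)) 1111

Answer: 21 steps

w: -10,-10,-10,-10
x: 4,4,4,4
z: 3,3,4,4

steps = 21; useful = 78; efficiency = 78/84 = 13/14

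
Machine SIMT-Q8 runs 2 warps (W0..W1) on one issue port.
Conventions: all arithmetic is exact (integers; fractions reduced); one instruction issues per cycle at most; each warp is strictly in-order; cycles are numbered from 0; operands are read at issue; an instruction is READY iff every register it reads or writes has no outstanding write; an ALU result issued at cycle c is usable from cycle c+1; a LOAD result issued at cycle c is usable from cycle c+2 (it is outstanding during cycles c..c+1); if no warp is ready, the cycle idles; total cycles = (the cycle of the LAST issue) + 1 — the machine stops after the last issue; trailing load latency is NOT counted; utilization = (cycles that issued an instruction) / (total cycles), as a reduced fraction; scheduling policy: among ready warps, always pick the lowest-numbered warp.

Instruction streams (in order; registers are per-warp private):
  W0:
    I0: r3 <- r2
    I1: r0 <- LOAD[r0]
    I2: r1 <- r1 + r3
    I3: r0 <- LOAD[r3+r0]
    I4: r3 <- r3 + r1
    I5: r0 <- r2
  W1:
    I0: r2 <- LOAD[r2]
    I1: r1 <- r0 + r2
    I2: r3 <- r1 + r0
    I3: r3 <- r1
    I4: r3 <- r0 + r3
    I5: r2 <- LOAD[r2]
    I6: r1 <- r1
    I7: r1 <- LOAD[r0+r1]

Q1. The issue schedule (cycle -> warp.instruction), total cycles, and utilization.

cycle 0: W0.I0
cycle 1: W0.I1
cycle 2: W0.I2
cycle 3: W0.I3
cycle 4: W0.I4
cycle 5: W0.I5
cycle 6: W1.I0
cycle 7: idle
cycle 8: W1.I1
cycle 9: W1.I2
cycle 10: W1.I3
cycle 11: W1.I4
cycle 12: W1.I5
cycle 13: W1.I6
cycle 14: W1.I7

Answer: 15 cycles, utilization 14/15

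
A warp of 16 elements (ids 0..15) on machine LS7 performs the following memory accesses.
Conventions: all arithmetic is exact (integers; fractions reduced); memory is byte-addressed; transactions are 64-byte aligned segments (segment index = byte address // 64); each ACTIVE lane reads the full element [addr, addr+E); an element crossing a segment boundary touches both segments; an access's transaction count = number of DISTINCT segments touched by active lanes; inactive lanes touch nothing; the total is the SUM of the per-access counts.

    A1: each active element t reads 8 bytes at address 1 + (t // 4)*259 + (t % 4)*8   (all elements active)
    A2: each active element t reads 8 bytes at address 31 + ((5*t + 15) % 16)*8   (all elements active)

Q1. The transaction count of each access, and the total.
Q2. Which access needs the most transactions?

A1: 4 transactions
A2: 3 transactions

Answer: 4,3; total 7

Answer: A1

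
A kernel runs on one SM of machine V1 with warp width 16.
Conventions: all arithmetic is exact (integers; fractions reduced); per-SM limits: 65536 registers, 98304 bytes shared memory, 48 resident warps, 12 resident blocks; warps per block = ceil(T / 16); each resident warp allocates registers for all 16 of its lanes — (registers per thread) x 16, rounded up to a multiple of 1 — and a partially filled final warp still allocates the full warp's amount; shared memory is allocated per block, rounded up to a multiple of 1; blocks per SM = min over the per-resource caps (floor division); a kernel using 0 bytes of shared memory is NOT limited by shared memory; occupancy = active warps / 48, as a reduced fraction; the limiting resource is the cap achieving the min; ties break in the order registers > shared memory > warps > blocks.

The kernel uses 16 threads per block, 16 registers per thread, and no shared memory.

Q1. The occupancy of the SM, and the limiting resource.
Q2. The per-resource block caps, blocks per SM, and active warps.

Answer: occupancy 1/4, limited by blocks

registers: 256 blocks
shared memory: no limit (kernel uses none)
warps: 48 blocks
blocks: 12 blocks

Answer: 12 blocks, 12 active warps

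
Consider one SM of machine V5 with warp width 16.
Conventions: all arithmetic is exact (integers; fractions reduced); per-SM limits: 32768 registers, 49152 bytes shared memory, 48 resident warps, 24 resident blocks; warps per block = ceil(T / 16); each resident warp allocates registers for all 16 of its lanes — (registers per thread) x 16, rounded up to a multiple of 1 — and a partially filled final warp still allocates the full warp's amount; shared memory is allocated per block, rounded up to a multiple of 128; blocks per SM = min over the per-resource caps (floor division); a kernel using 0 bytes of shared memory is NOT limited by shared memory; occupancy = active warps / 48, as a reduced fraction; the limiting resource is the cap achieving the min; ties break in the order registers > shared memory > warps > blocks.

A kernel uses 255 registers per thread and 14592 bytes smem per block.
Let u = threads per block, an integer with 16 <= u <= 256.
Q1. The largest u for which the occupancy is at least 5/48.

Answer: u = 128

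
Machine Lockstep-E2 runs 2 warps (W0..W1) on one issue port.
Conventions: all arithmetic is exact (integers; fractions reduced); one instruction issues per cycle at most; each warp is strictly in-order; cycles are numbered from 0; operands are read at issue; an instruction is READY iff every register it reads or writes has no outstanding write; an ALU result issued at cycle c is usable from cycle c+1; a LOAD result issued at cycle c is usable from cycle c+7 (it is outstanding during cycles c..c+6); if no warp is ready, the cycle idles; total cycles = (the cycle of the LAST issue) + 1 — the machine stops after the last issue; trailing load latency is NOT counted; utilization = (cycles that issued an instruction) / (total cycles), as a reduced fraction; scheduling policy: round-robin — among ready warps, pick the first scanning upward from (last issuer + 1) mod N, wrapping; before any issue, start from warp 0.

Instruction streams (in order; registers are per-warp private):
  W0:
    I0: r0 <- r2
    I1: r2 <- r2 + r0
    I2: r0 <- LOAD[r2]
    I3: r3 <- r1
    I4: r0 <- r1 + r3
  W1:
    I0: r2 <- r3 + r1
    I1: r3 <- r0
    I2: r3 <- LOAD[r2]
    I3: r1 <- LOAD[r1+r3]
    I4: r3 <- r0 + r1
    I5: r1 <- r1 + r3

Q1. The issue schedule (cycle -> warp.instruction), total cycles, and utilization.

cycle 0: W0.I0
cycle 1: W1.I0
cycle 2: W0.I1
cycle 3: W1.I1
cycle 4: W0.I2
cycle 5: W1.I2
cycle 6: W0.I3
cycle 7: idle
cycle 8: idle
cycle 9: idle
cycle 10: idle
cycle 11: W0.I4
cycle 12: W1.I3
cycle 13: idle
cycle 14: idle
cycle 15: idle
cycle 16: idle
cycle 17: idle
cycle 18: idle
cycle 19: W1.I4
cycle 20: W1.I5

Answer: 21 cycles, utilization 11/21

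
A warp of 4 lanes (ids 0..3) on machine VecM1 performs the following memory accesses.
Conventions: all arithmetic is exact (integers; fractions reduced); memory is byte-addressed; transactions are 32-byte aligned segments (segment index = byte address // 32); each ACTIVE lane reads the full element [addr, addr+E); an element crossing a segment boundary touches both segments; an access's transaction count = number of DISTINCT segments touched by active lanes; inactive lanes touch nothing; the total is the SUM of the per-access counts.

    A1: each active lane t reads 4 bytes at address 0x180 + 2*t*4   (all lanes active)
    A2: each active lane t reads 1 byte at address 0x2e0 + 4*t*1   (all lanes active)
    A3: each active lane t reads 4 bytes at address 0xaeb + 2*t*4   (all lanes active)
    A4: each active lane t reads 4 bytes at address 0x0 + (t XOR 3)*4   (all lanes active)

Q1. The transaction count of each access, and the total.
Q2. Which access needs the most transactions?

A1: 1 transaction
A2: 1 transaction
A3: 2 transactions
A4: 1 transaction

Answer: 1,1,2,1; total 5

Answer: A3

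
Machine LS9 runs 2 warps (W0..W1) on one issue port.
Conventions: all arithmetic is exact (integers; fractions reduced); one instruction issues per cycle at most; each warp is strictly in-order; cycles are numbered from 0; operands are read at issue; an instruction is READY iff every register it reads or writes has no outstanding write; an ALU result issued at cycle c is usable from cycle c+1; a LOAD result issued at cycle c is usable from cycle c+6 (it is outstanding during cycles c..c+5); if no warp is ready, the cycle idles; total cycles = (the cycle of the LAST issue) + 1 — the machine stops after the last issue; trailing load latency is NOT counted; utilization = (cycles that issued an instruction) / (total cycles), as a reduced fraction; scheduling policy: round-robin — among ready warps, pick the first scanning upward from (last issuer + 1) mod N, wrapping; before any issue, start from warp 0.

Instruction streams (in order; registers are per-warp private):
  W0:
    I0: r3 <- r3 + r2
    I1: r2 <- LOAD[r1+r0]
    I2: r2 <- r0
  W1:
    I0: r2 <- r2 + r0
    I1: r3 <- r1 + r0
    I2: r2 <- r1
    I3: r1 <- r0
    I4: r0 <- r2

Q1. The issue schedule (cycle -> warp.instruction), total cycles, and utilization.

cycle 0: W0.I0
cycle 1: W1.I0
cycle 2: W0.I1
cycle 3: W1.I1
cycle 4: W1.I2
cycle 5: W1.I3
cycle 6: W1.I4
cycle 7: idle
cycle 8: W0.I2

Answer: 9 cycles, utilization 8/9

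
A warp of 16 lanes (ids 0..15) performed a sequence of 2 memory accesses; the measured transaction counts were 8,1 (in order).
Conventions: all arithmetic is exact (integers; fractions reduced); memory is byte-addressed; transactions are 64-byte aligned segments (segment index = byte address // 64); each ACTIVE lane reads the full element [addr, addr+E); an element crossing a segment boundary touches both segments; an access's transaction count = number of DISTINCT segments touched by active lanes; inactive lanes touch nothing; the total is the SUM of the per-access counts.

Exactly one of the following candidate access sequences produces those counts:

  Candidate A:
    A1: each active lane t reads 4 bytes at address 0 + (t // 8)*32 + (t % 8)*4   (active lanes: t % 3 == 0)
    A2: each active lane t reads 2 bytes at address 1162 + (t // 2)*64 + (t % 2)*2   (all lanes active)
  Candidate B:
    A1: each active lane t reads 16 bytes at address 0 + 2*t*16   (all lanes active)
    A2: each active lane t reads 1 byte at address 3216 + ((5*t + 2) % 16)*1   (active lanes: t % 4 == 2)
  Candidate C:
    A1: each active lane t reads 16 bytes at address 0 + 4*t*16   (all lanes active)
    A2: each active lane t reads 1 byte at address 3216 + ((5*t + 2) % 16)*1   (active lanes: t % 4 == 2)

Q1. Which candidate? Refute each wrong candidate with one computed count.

A: A1 gives 1 transaction, not 8
C: A1 gives 16 transactions, not 8
B: all counts match (8,1)

Answer: B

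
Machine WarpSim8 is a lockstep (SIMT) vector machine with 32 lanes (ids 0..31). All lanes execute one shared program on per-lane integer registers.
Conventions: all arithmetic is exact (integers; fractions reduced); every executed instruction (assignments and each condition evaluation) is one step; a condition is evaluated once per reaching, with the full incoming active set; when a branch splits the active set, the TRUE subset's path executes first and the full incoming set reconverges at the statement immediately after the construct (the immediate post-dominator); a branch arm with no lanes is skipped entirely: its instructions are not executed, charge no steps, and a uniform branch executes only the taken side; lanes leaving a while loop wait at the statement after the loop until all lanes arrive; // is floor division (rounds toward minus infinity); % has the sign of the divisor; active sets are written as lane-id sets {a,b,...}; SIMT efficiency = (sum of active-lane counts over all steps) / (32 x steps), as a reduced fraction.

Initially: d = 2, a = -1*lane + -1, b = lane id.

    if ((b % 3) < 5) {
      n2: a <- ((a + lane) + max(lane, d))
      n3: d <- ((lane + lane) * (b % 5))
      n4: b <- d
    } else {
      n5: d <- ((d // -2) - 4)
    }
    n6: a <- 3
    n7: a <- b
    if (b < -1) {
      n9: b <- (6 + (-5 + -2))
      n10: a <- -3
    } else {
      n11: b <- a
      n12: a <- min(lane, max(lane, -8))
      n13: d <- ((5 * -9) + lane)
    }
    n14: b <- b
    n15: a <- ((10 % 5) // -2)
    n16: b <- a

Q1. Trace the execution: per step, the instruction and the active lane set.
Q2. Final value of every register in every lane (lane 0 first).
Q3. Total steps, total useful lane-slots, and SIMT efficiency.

step 0: eval ((b % 3) < 5)           {0,1,2,3,4,5,6,7,8,9,10,11,12,13,14,15,16,17,18,19,20,21,22,23,24,25,26,27,28,29,30,31}
step 1: a <- ((a + lane) + max(lane, d)) {0,1,2,3,4,5,6,7,8,9,10,11,12,13,14,15,16,17,18,19,20,21,22,23,24,25,26,27,28,29,30,31}
step 2: d <- ((lane + lane) * (b % 5)) {0,1,2,3,4,5,6,7,8,9,10,11,12,13,14,15,16,17,18,19,20,21,22,23,24,25,26,27,28,29,30,31}
step 3: b <- d                       {0,1,2,3,4,5,6,7,8,9,10,11,12,13,14,15,16,17,18,19,20,21,22,23,24,25,26,27,28,29,30,31}
step 4: a <- 3                       {0,1,2,3,4,5,6,7,8,9,10,11,12,13,14,15,16,17,18,19,20,21,22,23,24,25,26,27,28,29,30,31}
step 5: a <- b                       {0,1,2,3,4,5,6,7,8,9,10,11,12,13,14,15,16,17,18,19,20,21,22,23,24,25,26,27,28,29,30,31}
step 6: eval (b < -1)                {0,1,2,3,4,5,6,7,8,9,10,11,12,13,14,15,16,17,18,19,20,21,22,23,24,25,26,27,28,29,30,31}
step 7: b <- a                       {0,1,2,3,4,5,6,7,8,9,10,11,12,13,14,15,16,17,18,19,20,21,22,23,24,25,26,27,28,29,30,31}
step 8: a <- min(lane, max(lane, -8)) {0,1,2,3,4,5,6,7,8,9,10,11,12,13,14,15,16,17,18,19,20,21,22,23,24,25,26,27,28,29,30,31}
step 9: d <- ((5 * -9) + lane)       {0,1,2,3,4,5,6,7,8,9,10,11,12,13,14,15,16,17,18,19,20,21,22,23,24,25,26,27,28,29,30,31}
step 10: b <- b                       {0,1,2,3,4,5,6,7,8,9,10,11,12,13,14,15,16,17,18,19,20,21,22,23,24,25,26,27,28,29,30,31}
step 11: a <- ((10 % 5) // -2)        {0,1,2,3,4,5,6,7,8,9,10,11,12,13,14,15,16,17,18,19,20,21,22,23,24,25,26,27,28,29,30,31}
step 12: b <- a                       {0,1,2,3,4,5,6,7,8,9,10,11,12,13,14,15,16,17,18,19,20,21,22,23,24,25,26,27,28,29,30,31}

Answer: 13 steps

d: -45,-44,-43,-42,-41,-40,-39,-38,-37,-36,-35,-34,-33,-32,-31,-30,-29,-28,-27,-26,-25,-24,-23,-22,-21,-20,-19,-18,-17,-16,-15,-14
a: 0,0,0,0,0,0,0,0,0,0,0,0,0,0,0,0,0,0,0,0,0,0,0,0,0,0,0,0,0,0,0,0
b: 0,0,0,0,0,0,0,0,0,0,0,0,0,0,0,0,0,0,0,0,0,0,0,0,0,0,0,0,0,0,0,0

steps = 13; useful = 416; efficiency = 416/416 = 1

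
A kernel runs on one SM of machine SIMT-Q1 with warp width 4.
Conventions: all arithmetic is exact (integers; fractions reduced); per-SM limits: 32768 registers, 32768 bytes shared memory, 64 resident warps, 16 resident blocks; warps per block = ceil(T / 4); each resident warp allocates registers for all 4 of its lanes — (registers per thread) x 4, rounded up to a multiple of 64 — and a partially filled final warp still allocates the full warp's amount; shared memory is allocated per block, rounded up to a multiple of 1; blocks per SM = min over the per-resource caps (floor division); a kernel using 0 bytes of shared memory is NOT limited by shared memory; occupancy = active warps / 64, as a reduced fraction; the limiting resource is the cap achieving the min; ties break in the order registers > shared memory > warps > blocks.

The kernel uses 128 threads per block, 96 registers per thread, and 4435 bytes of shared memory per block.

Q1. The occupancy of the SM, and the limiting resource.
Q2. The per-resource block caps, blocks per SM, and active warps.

Answer: occupancy 1, limited by registers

registers: 2 blocks
shared memory: 7 blocks
warps: 2 blocks
blocks: 16 blocks

Answer: 2 blocks, 64 active warps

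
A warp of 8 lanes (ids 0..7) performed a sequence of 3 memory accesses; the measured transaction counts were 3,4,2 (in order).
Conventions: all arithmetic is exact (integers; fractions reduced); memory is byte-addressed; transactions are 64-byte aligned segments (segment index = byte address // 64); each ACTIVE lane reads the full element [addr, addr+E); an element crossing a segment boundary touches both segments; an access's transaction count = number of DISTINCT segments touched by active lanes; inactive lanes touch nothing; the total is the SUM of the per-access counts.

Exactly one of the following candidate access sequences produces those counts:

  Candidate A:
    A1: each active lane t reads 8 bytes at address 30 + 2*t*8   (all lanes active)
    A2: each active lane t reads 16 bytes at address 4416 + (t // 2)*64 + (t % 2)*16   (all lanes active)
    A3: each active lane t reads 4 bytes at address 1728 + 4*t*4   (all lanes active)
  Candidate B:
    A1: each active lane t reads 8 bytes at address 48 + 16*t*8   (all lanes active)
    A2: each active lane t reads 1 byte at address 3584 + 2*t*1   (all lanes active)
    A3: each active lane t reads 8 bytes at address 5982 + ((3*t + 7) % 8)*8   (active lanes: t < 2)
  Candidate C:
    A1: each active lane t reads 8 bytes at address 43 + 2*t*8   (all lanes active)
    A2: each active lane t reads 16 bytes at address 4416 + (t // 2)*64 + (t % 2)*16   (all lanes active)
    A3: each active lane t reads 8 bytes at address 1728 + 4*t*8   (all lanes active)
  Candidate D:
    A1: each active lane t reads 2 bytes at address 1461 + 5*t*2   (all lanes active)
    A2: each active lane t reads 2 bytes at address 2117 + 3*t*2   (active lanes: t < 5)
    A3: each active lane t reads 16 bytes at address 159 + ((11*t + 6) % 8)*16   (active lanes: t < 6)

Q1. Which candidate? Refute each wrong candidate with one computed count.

B: A1 gives 8 transactions, not 3
C: A3 gives 4 transactions, not 2
D: A1 gives 2 transactions, not 3
A: all counts match (3,4,2)

Answer: A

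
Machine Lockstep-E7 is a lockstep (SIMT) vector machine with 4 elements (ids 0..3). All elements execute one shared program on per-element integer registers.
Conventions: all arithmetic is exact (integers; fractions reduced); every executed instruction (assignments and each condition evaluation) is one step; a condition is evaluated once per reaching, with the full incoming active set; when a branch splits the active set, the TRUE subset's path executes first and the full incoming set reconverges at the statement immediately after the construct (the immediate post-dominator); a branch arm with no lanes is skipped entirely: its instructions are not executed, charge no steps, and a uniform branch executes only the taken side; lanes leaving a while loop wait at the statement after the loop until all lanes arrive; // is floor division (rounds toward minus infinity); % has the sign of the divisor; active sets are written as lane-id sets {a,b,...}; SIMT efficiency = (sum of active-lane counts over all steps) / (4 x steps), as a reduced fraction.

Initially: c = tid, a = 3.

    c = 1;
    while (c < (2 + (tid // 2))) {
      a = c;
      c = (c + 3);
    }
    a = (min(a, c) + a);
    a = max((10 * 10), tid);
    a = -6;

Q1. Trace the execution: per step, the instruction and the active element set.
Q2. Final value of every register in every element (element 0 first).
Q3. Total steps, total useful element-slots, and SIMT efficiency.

step 0: c <- 1                       {0,1,2,3}
step 1: eval (c < (2 + (tid // 2)))  {0,1,2,3}
step 2: a <- c                       {0,1,2,3}
step 3: c <- (c + 3)                 {0,1,2,3}
step 4: eval (c < (2 + (tid // 2)))  {0,1,2,3}
step 5: a <- (min(a, c) + a)         {0,1,2,3}
step 6: a <- max((10 * 10), tid)     {0,1,2,3}
step 7: a <- -6                      {0,1,2,3}

Answer: 8 steps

c: 4,4,4,4
a: -6,-6,-6,-6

steps = 8; useful = 32; efficiency = 32/32 = 1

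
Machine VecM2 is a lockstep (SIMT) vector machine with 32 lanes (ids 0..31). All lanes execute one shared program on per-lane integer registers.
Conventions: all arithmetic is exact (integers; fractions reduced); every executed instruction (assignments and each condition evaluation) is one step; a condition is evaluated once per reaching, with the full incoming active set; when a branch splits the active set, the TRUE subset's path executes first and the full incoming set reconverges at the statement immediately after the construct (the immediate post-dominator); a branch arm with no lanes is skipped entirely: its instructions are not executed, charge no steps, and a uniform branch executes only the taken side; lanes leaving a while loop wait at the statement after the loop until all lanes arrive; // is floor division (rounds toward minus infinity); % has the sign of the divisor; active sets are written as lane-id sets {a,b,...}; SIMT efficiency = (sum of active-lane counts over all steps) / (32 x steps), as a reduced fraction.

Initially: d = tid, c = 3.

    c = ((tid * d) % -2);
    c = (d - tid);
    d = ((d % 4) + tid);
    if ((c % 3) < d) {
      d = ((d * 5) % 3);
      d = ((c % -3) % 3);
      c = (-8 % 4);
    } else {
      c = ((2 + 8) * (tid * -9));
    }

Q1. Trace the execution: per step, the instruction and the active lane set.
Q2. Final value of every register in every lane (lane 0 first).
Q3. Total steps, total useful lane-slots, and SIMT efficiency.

step 0: c <- ((tid * d) % -2)        {0,1,2,3,4,5,6,7,8,9,10,11,12,13,14,15,16,17,18,19,20,21,22,23,24,25,26,27,28,29,30,31}
step 1: c <- (d - tid)               {0,1,2,3,4,5,6,7,8,9,10,11,12,13,14,15,16,17,18,19,20,21,22,23,24,25,26,27,28,29,30,31}
step 2: d <- ((d % 4) + tid)         {0,1,2,3,4,5,6,7,8,9,10,11,12,13,14,15,16,17,18,19,20,21,22,23,24,25,26,27,28,29,30,31}
step 3: eval ((c % 3) < d)           {0,1,2,3,4,5,6,7,8,9,10,11,12,13,14,15,16,17,18,19,20,21,22,23,24,25,26,27,28,29,30,31}
step 4: d <- ((d * 5) % 3)           {1,2,3,4,5,6,7,8,9,10,11,12,13,14,15,16,17,18,19,20,21,22,23,24,25,26,27,28,29,30,31}
step 5: d <- ((c % -3) % 3)          {1,2,3,4,5,6,7,8,9,10,11,12,13,14,15,16,17,18,19,20,21,22,23,24,25,26,27,28,29,30,31}
step 6: c <- (-8 % 4)                {1,2,3,4,5,6,7,8,9,10,11,12,13,14,15,16,17,18,19,20,21,22,23,24,25,26,27,28,29,30,31}
step 7: c <- ((2 + 8) * (tid * -9))  {0}

Answer: 8 steps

d: 0,0,0,0,0,0,0,0,0,0,0,0,0,0,0,0,0,0,0,0,0,0,0,0,0,0,0,0,0,0,0,0
c: 0,0,0,0,0,0,0,0,0,0,0,0,0,0,0,0,0,0,0,0,0,0,0,0,0,0,0,0,0,0,0,0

steps = 8; useful = 222; efficiency = 222/256 = 111/128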